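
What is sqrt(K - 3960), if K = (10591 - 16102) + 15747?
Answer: 2*sqrt(1569) ≈ 79.221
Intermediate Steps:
K = 10236 (K = -5511 + 15747 = 10236)
sqrt(K - 3960) = sqrt(10236 - 3960) = sqrt(6276) = 2*sqrt(1569)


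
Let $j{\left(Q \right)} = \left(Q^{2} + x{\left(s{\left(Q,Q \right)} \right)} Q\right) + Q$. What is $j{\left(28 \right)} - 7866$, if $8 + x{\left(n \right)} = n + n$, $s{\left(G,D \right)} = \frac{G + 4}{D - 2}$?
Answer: $- \frac{93718}{13} \approx -7209.1$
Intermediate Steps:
$s{\left(G,D \right)} = \frac{4 + G}{-2 + D}$
$x{\left(n \right)} = -8 + 2 n$ ($x{\left(n \right)} = -8 + \left(n + n\right) = -8 + 2 n$)
$j{\left(Q \right)} = Q + Q^{2} + Q \left(-8 + \frac{2 \left(4 + Q\right)}{-2 + Q}\right)$ ($j{\left(Q \right)} = \left(Q^{2} + \left(-8 + 2 \frac{4 + Q}{-2 + Q}\right) Q\right) + Q = \left(Q^{2} + \left(-8 + \frac{2 \left(4 + Q\right)}{-2 + Q}\right) Q\right) + Q = \left(Q^{2} + Q \left(-8 + \frac{2 \left(4 + Q\right)}{-2 + Q}\right)\right) + Q = Q + Q^{2} + Q \left(-8 + \frac{2 \left(4 + Q\right)}{-2 + Q}\right)$)
$j{\left(28 \right)} - 7866 = \frac{28 \left(22 + 28^{2} - 196\right)}{-2 + 28} - 7866 = \frac{28 \left(22 + 784 - 196\right)}{26} - 7866 = 28 \cdot \frac{1}{26} \cdot 610 - 7866 = \frac{8540}{13} - 7866 = - \frac{93718}{13}$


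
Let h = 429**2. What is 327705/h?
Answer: 109235/61347 ≈ 1.7806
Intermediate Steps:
h = 184041
327705/h = 327705/184041 = 327705*(1/184041) = 109235/61347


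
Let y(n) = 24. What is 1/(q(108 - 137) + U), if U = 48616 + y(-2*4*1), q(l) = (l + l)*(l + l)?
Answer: 1/52004 ≈ 1.9229e-5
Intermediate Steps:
q(l) = 4*l**2 (q(l) = (2*l)*(2*l) = 4*l**2)
U = 48640 (U = 48616 + 24 = 48640)
1/(q(108 - 137) + U) = 1/(4*(108 - 137)**2 + 48640) = 1/(4*(-29)**2 + 48640) = 1/(4*841 + 48640) = 1/(3364 + 48640) = 1/52004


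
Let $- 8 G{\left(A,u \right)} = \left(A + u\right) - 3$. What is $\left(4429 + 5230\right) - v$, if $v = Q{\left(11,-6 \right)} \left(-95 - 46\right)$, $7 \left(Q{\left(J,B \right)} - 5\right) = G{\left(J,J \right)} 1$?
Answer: $\frac{577705}{56} \approx 10316.0$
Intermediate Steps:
$G{\left(A,u \right)} = \frac{3}{8} - \frac{A}{8} - \frac{u}{8}$ ($G{\left(A,u \right)} = - \frac{\left(A + u\right) - 3}{8} = - \frac{-3 + A + u}{8} = \frac{3}{8} - \frac{A}{8} - \frac{u}{8}$)
$Q{\left(J,B \right)} = \frac{283}{56} - \frac{J}{28}$ ($Q{\left(J,B \right)} = 5 + \frac{\left(\frac{3}{8} - \frac{J}{8} - \frac{J}{8}\right) 1}{7} = 5 + \frac{\left(\frac{3}{8} - \frac{J}{4}\right) 1}{7} = 5 + \frac{\frac{3}{8} - \frac{J}{4}}{7} = 5 - \left(- \frac{3}{56} + \frac{J}{28}\right) = \frac{283}{56} - \frac{J}{28}$)
$v = - \frac{36801}{56}$ ($v = \left(\frac{283}{56} - \frac{11}{28}\right) \left(-95 - 46\right) = \left(\frac{283}{56} - \frac{11}{28}\right) \left(-141\right) = \frac{261}{56} \left(-141\right) = - \frac{36801}{56} \approx -657.16$)
$\left(4429 + 5230\right) - v = \left(4429 + 5230\right) - - \frac{36801}{56} = 9659 + \frac{36801}{56} = \frac{577705}{56}$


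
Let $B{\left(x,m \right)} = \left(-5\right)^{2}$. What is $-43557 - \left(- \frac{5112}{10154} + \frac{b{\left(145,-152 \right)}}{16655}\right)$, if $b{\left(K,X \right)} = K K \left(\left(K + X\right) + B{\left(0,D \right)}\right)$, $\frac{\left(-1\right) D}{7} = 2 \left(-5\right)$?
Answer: $- \frac{736989403353}{16911487} \approx -43579.0$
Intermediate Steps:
$D = 70$ ($D = - 7 \cdot 2 \left(-5\right) = \left(-7\right) \left(-10\right) = 70$)
$B{\left(x,m \right)} = 25$
$b{\left(K,X \right)} = K^{2} \left(25 + K + X\right)$ ($b{\left(K,X \right)} = K K \left(\left(K + X\right) + 25\right) = K^{2} \left(25 + K + X\right)$)
$-43557 - \left(- \frac{5112}{10154} + \frac{b{\left(145,-152 \right)}}{16655}\right) = -43557 - \left(- \frac{5112}{10154} + \frac{145^{2} \left(25 + 145 - 152\right)}{16655}\right) = -43557 - \left(\left(-5112\right) \frac{1}{10154} + 21025 \cdot 18 \cdot \frac{1}{16655}\right) = -43557 - \left(- \frac{2556}{5077} + 378450 \cdot \frac{1}{16655}\right) = -43557 - \left(- \frac{2556}{5077} + \frac{75690}{3331}\right) = -43557 - \frac{375764094}{16911487} = - \frac{736989403353}{16911487}$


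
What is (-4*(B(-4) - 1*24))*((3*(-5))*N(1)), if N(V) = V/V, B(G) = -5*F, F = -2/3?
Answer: -1240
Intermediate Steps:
F = -2/3 (F = -2*1/3 = -2/3 ≈ -0.66667)
B(G) = 10/3 (B(G) = -5*(-2/3) = 10/3)
N(V) = 1
(-4*(B(-4) - 1*24))*((3*(-5))*N(1)) = (-4*(10/3 - 1*24))*((3*(-5))*1) = (-4*(10/3 - 24))*(-15*1) = -4*(-62/3)*(-15) = (248/3)*(-15) = -1240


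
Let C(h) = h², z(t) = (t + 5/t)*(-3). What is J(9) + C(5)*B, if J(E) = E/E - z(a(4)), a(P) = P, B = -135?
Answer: -13433/4 ≈ -3358.3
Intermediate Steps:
z(t) = -15/t - 3*t
J(E) = 67/4 (J(E) = E/E - (-15/4 - 3*4) = 1 - (-15*¼ - 12) = 1 - (-15/4 - 12) = 1 - 1*(-63/4) = 1 + 63/4 = 67/4)
J(9) + C(5)*B = 67/4 + 5²*(-135) = 67/4 + 25*(-135) = 67/4 - 3375 = -13433/4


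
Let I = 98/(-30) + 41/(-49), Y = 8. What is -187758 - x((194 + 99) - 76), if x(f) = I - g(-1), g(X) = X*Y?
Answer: -138004994/735 ≈ -1.8776e+5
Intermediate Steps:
g(X) = 8*X (g(X) = X*8 = 8*X)
I = -3016/735 (I = 98*(-1/30) + 41*(-1/49) = -49/15 - 41/49 = -3016/735 ≈ -4.1034)
x(f) = 2864/735 (x(f) = -3016/735 - 8*(-1) = -3016/735 - 1*(-8) = -3016/735 + 8 = 2864/735)
-187758 - x((194 + 99) - 76) = -187758 - 1*2864/735 = -187758 - 2864/735 = -138004994/735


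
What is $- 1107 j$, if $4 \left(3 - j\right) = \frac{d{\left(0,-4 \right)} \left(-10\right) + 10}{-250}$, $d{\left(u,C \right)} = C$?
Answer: $- \frac{67527}{20} \approx -3376.4$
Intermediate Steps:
$j = \frac{61}{20}$ ($j = 3 - \frac{\left(\left(-4\right) \left(-10\right) + 10\right) \frac{1}{-250}}{4} = 3 - \frac{\left(40 + 10\right) \left(- \frac{1}{250}\right)}{4} = 3 - \frac{50 \left(- \frac{1}{250}\right)}{4} = 3 - - \frac{1}{20} = 3 + \frac{1}{20} = \frac{61}{20} \approx 3.05$)
$- 1107 j = \left(-1107\right) \frac{61}{20} = - \frac{67527}{20}$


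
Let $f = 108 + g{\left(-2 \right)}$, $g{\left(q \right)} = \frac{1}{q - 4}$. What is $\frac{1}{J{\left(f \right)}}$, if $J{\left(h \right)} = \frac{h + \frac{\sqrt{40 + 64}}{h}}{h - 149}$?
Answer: $- \frac{66897485681}{175233360097} + \frac{11506248 \sqrt{26}}{175233360097} \approx -0.38143$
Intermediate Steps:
$g{\left(q \right)} = \frac{1}{-4 + q}$
$f = \frac{647}{6}$ ($f = 108 + \frac{1}{-4 - 2} = 108 + \frac{1}{-6} = 108 - \frac{1}{6} = \frac{647}{6} \approx 107.83$)
$J{\left(h \right)} = \frac{h + \frac{2 \sqrt{26}}{h}}{-149 + h}$ ($J{\left(h \right)} = \frac{h + \frac{\sqrt{104}}{h}}{-149 + h} = \frac{h + \frac{2 \sqrt{26}}{h}}{-149 + h}$)
$\frac{1}{J{\left(f \right)}} = \frac{1}{\frac{1}{\frac{647}{6}} \frac{1}{-149 + \frac{647}{6}} \left(\left(\frac{647}{6}\right)^{2} + 2 \sqrt{26}\right)} = \frac{1}{\frac{6}{647} \frac{1}{- \frac{247}{6}} \left(\frac{418609}{36} + 2 \sqrt{26}\right)} = \frac{1}{\frac{6}{647} \left(- \frac{6}{247}\right) \left(\frac{418609}{36} + 2 \sqrt{26}\right)} = \frac{1}{- \frac{647}{247} - \frac{72 \sqrt{26}}{159809}}$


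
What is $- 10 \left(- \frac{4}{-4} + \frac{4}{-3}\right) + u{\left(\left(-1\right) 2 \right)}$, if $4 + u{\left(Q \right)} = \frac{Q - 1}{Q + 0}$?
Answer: $\frac{5}{6} \approx 0.83333$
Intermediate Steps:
$u{\left(Q \right)} = -4 + \frac{-1 + Q}{Q}$ ($u{\left(Q \right)} = -4 + \frac{Q - 1}{Q + 0} = -4 + \frac{-1 + Q}{Q}$)
$- 10 \left(- \frac{4}{-4} + \frac{4}{-3}\right) + u{\left(\left(-1\right) 2 \right)} = - 10 \left(- \frac{4}{-4} + \frac{4}{-3}\right) - \left(3 + \frac{1}{\left(-1\right) 2}\right) = - 10 \left(\left(-4\right) \left(- \frac{1}{4}\right) + 4 \left(- \frac{1}{3}\right)\right) - \frac{5}{2} = - 10 \left(1 - \frac{4}{3}\right) - \frac{5}{2} = \left(-10\right) \left(- \frac{1}{3}\right) + \left(-3 + \frac{1}{2}\right) = \frac{10}{3} - \frac{5}{2} = \frac{5}{6}$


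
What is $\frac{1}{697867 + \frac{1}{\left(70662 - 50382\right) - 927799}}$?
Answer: $\frac{907519}{633327561972} \approx 1.4329 \cdot 10^{-6}$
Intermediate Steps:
$\frac{1}{697867 + \frac{1}{\left(70662 - 50382\right) - 927799}} = \frac{1}{697867 + \frac{1}{20280 - 927799}} = \frac{1}{697867 + \frac{1}{-907519}} = \frac{1}{697867 - \frac{1}{907519}} = \frac{1}{\frac{633327561972}{907519}} = \frac{907519}{633327561972}$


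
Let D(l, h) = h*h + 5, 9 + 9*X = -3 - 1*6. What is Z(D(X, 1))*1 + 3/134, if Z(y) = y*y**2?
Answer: 28947/134 ≈ 216.02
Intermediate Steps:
X = -2 (X = -1 + (-3 - 1*6)/9 = -1 + (-3 - 6)/9 = -1 + (1/9)*(-9) = -1 - 1 = -2)
D(l, h) = 5 + h**2 (D(l, h) = h**2 + 5 = 5 + h**2)
Z(y) = y**3
Z(D(X, 1))*1 + 3/134 = (5 + 1**2)**3*1 + 3/134 = (5 + 1)**3*1 + 3*(1/134) = 6**3*1 + 3/134 = 216*1 + 3/134 = 216 + 3/134 = 28947/134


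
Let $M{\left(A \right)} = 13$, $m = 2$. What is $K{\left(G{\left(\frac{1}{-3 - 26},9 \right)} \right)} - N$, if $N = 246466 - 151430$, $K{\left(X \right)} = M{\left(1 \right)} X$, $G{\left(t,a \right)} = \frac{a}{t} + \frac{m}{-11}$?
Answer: $- \frac{1082745}{11} \approx -98431.0$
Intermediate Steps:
$G{\left(t,a \right)} = - \frac{2}{11} + \frac{a}{t}$ ($G{\left(t,a \right)} = \frac{a}{t} + \frac{2}{-11} = \frac{a}{t} + 2 \left(- \frac{1}{11}\right) = \frac{a}{t} - \frac{2}{11} = - \frac{2}{11} + \frac{a}{t}$)
$K{\left(X \right)} = 13 X$
$N = 95036$
$K{\left(G{\left(\frac{1}{-3 - 26},9 \right)} \right)} - N = 13 \left(- \frac{2}{11} + \frac{9}{\frac{1}{-3 - 26}}\right) - 95036 = 13 \left(- \frac{2}{11} + \frac{9}{\frac{1}{-29}}\right) - 95036 = 13 \left(- \frac{2}{11} + \frac{9}{- \frac{1}{29}}\right) - 95036 = 13 \left(- \frac{2}{11} + 9 \left(-29\right)\right) - 95036 = 13 \left(- \frac{2}{11} - 261\right) - 95036 = 13 \left(- \frac{2873}{11}\right) - 95036 = - \frac{37349}{11} - 95036 = - \frac{1082745}{11}$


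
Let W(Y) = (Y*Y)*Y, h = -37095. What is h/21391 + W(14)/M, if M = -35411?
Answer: -1372267949/757476701 ≈ -1.8116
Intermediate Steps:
W(Y) = Y³ (W(Y) = Y²*Y = Y³)
h/21391 + W(14)/M = -37095/21391 + 14³/(-35411) = -37095*1/21391 + 2744*(-1/35411) = -37095/21391 - 2744/35411 = -1372267949/757476701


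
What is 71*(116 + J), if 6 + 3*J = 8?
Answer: 24850/3 ≈ 8283.3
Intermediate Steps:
J = ⅔ (J = -2 + (⅓)*8 = -2 + 8/3 = ⅔ ≈ 0.66667)
71*(116 + J) = 71*(116 + ⅔) = 71*(350/3) = 24850/3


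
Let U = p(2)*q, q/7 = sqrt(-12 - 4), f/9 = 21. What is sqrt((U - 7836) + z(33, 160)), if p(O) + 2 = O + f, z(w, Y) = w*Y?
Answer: 6*sqrt(-71 + 147*I) ≈ 40.749 + 64.934*I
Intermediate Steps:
z(w, Y) = Y*w
f = 189 (f = 9*21 = 189)
q = 28*I (q = 7*sqrt(-12 - 4) = 7*sqrt(-16) = 7*(4*I) = 28*I ≈ 28.0*I)
p(O) = 187 + O (p(O) = -2 + (O + 189) = -2 + (189 + O) = 187 + O)
U = 5292*I (U = (187 + 2)*(28*I) = 189*(28*I) = 5292*I ≈ 5292.0*I)
sqrt((U - 7836) + z(33, 160)) = sqrt((5292*I - 7836) + 160*33) = sqrt((-7836 + 5292*I) + 5280) = sqrt(-2556 + 5292*I)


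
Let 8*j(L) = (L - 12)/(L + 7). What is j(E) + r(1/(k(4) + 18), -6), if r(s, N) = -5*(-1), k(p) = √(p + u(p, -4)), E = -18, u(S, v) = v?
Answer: 235/44 ≈ 5.3409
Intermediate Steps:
k(p) = √(-4 + p) (k(p) = √(p - 4) = √(-4 + p))
j(L) = (-12 + L)/(8*(7 + L)) (j(L) = ((L - 12)/(L + 7))/8 = ((-12 + L)/(7 + L))/8 = (-12 + L)/(8*(7 + L)))
r(s, N) = 5
j(E) + r(1/(k(4) + 18), -6) = (-12 - 18)/(8*(7 - 18)) + 5 = (⅛)*(-30)/(-11) + 5 = (⅛)*(-1/11)*(-30) + 5 = 15/44 + 5 = 235/44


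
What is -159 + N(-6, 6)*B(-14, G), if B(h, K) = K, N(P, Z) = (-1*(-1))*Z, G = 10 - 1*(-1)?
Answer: -93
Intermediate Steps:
G = 11 (G = 10 + 1 = 11)
N(P, Z) = Z (N(P, Z) = 1*Z = Z)
-159 + N(-6, 6)*B(-14, G) = -159 + 6*11 = -159 + 66 = -93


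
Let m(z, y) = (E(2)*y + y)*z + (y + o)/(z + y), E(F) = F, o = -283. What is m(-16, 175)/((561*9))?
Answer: -13492/8109 ≈ -1.6638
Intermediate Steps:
m(z, y) = (-283 + y)/(y + z) + 3*y*z (m(z, y) = (2*y + y)*z + (y - 283)/(z + y) = (3*y)*z + (-283 + y)/(y + z) = 3*y*z + (-283 + y)/(y + z) = (-283 + y)/(y + z) + 3*y*z)
m(-16, 175)/((561*9)) = ((-283 + 175 + 3*175*(-16)**2 + 3*(-16)*175**2)/(175 - 16))/((561*9)) = ((-283 + 175 + 3*175*256 + 3*(-16)*30625)/159)/5049 = ((-283 + 175 + 134400 - 1470000)/159)*(1/5049) = ((1/159)*(-1335708))*(1/5049) = -445236/53*1/5049 = -13492/8109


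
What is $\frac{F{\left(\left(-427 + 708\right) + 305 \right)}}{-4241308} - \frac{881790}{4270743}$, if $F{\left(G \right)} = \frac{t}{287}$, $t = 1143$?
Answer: $- \frac{12337569162047}{59753850134244} \approx -0.20647$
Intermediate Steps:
$F{\left(G \right)} = \frac{1143}{287}$
$\frac{F{\left(\left(-427 + 708\right) + 305 \right)}}{-4241308} - \frac{881790}{4270743} = \frac{1143}{287 \left(-4241308\right)} - \frac{881790}{4270743} = \frac{1143}{287} \left(- \frac{1}{4241308}\right) - \frac{293930}{1423581} = - \frac{1143}{1217255396} - \frac{293930}{1423581} = - \frac{12337569162047}{59753850134244}$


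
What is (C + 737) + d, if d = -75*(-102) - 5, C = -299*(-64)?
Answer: 27518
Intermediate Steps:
C = 19136
d = 7645 (d = 7650 - 5 = 7645)
(C + 737) + d = (19136 + 737) + 7645 = 19873 + 7645 = 27518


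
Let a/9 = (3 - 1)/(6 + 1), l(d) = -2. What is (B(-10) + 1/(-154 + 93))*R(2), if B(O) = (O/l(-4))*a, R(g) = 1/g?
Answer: 5483/854 ≈ 6.4204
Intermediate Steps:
a = 18/7 (a = 9*((3 - 1)/(6 + 1)) = 9*(2/7) = 18/7 ≈ 2.5714)
B(O) = -9*O/7 (B(O) = (O/(-2))*(18/7) = (O*(-½))*(18/7) = -O/2*(18/7) = -9*O/7)
(B(-10) + 1/(-154 + 93))*R(2) = (-9/7*(-10) + 1/(-154 + 93))/2 = (90/7 + 1/(-61))*(½) = (90/7 - 1/61)*(½) = (5483/427)*(½) = 5483/854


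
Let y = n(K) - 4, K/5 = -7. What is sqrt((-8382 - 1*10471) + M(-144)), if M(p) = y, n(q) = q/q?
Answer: 2*I*sqrt(4714) ≈ 137.32*I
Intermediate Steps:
K = -35 (K = 5*(-7) = -35)
n(q) = 1
y = -3 (y = 1 - 4 = -3)
M(p) = -3
sqrt((-8382 - 1*10471) + M(-144)) = sqrt((-8382 - 1*10471) - 3) = sqrt((-8382 - 10471) - 3) = sqrt(-18853 - 3) = sqrt(-18856) = 2*I*sqrt(4714)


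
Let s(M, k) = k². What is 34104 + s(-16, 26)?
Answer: 34780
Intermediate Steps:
34104 + s(-16, 26) = 34104 + 26² = 34104 + 676 = 34780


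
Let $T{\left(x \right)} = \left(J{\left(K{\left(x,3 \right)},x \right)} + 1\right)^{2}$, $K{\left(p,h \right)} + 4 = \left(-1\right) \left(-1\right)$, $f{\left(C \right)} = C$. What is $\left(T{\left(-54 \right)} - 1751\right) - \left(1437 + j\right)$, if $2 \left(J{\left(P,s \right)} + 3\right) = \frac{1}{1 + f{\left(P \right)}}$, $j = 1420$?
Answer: $- \frac{73647}{16} \approx -4602.9$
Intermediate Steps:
$K{\left(p,h \right)} = -3$ ($K{\left(p,h \right)} = -4 - -1 = -4 + 1 = -3$)
$J{\left(P,s \right)} = -3 + \frac{1}{2 \left(1 + P\right)}$
$T{\left(x \right)} = \frac{81}{16}$ ($T{\left(x \right)} = \left(\frac{-5 - -18}{2 \left(1 - 3\right)} + 1\right)^{2} = \left(\frac{-5 + 18}{2 \left(-2\right)} + 1\right)^{2} = \left(\frac{1}{2} \left(- \frac{1}{2}\right) 13 + 1\right)^{2} = \left(- \frac{13}{4} + 1\right)^{2} = \left(- \frac{9}{4}\right)^{2} = \frac{81}{16}$)
$\left(T{\left(-54 \right)} - 1751\right) - \left(1437 + j\right) = \left(\frac{81}{16} - 1751\right) - 2857 = - \frac{27935}{16} - 2857 = - \frac{73647}{16}$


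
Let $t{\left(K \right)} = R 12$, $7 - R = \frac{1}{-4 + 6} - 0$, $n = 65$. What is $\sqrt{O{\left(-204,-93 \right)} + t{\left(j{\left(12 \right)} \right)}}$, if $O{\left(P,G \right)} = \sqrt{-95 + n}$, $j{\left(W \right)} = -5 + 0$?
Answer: $\sqrt{78 + i \sqrt{30}} \approx 8.8372 + 0.3099 i$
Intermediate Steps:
$j{\left(W \right)} = -5$
$O{\left(P,G \right)} = i \sqrt{30}$ ($O{\left(P,G \right)} = \sqrt{-95 + 65} = \sqrt{-30} = i \sqrt{30}$)
$R = \frac{13}{2}$ ($R = 7 - \left(\frac{1}{-4 + 6} - 0\right) = 7 - \left(\frac{1}{2} + 0\right) = 7 - \frac{1}{2} = \frac{13}{2} \approx 6.5$)
$t{\left(K \right)} = 78$ ($t{\left(K \right)} = \frac{13}{2} \cdot 12 = 78$)
$\sqrt{O{\left(-204,-93 \right)} + t{\left(j{\left(12 \right)} \right)}} = \sqrt{i \sqrt{30} + 78} = \sqrt{78 + i \sqrt{30}}$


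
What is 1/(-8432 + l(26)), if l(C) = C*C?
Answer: -1/7756 ≈ -0.00012893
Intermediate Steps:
l(C) = C**2
1/(-8432 + l(26)) = 1/(-8432 + 26**2) = 1/(-8432 + 676) = 1/(-7756) = -1/7756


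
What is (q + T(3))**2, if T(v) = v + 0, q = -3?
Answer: 0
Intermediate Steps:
T(v) = v
(q + T(3))**2 = (-3 + 3)**2 = 0**2 = 0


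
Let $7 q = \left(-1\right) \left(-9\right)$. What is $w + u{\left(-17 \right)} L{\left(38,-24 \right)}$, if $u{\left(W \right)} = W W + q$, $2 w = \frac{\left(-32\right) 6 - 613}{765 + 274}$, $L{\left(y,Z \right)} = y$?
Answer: $\frac{160449213}{14546} \approx 11030.0$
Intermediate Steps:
$q = \frac{9}{7}$ ($q = \frac{\left(-1\right) \left(-9\right)}{7} = \frac{1}{7} \cdot 9 = \frac{9}{7} \approx 1.2857$)
$w = - \frac{805}{2078}$ ($w = \frac{\left(\left(-32\right) 6 - 613\right) \frac{1}{765 + 274}}{2} = \frac{\left(-192 - 613\right) \frac{1}{1039}}{2} = \frac{\left(-805\right) \frac{1}{1039}}{2} = \frac{1}{2} \left(- \frac{805}{1039}\right) = - \frac{805}{2078} \approx -0.38739$)
$u{\left(W \right)} = \frac{9}{7} + W^{2}$ ($u{\left(W \right)} = W W + \frac{9}{7} = W^{2} + \frac{9}{7} = \frac{9}{7} + W^{2}$)
$w + u{\left(-17 \right)} L{\left(38,-24 \right)} = - \frac{805}{2078} + \left(\frac{9}{7} + \left(-17\right)^{2}\right) 38 = - \frac{805}{2078} + \left(\frac{9}{7} + 289\right) 38 = - \frac{805}{2078} + \frac{2032}{7} \cdot 38 = - \frac{805}{2078} + \frac{77216}{7} = \frac{160449213}{14546}$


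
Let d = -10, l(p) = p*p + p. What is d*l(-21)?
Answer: -4200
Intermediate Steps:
l(p) = p + p² (l(p) = p² + p = p + p²)
d*l(-21) = -(-210)*(1 - 21) = -(-210)*(-20) = -10*420 = -4200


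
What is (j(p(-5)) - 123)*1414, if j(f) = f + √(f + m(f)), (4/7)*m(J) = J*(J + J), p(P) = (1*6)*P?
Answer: -216342 + 5656*√195 ≈ -1.3736e+5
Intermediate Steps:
p(P) = 6*P
m(J) = 7*J²/2 (m(J) = 7*(J*(J + J))/4 = 7*(J*(2*J))/4 = 7*(2*J²)/4 = 7*J²/2)
j(f) = f + √(f + 7*f²/2)
(j(p(-5)) - 123)*1414 = ((6*(-5) + √2*√((6*(-5))*(2 + 7*(6*(-5))))/2) - 123)*1414 = ((-30 + √2*√(-30*(2 + 7*(-30)))/2) - 123)*1414 = ((-30 + √2*√(-30*(2 - 210))/2) - 123)*1414 = ((-30 + √2*√(-30*(-208))/2) - 123)*1414 = ((-30 + √2*√6240/2) - 123)*1414 = ((-30 + √2*(4*√390)/2) - 123)*1414 = ((-30 + 4*√195) - 123)*1414 = (-153 + 4*√195)*1414 = -216342 + 5656*√195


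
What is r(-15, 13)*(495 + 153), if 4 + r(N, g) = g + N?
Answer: -3888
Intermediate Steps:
r(N, g) = -4 + N + g (r(N, g) = -4 + (g + N) = -4 + (N + g) = -4 + N + g)
r(-15, 13)*(495 + 153) = (-4 - 15 + 13)*(495 + 153) = -6*648 = -3888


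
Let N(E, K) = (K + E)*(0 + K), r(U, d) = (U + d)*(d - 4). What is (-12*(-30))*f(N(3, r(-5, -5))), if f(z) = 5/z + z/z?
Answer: 33500/93 ≈ 360.21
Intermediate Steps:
r(U, d) = (-4 + d)*(U + d) (r(U, d) = (U + d)*(-4 + d) = (-4 + d)*(U + d))
N(E, K) = K*(E + K) (N(E, K) = (E + K)*K = K*(E + K))
f(z) = 1 + 5/z (f(z) = 5/z + 1 = 1 + 5/z)
(-12*(-30))*f(N(3, r(-5, -5))) = (-12*(-30))*((5 + ((-5)**2 - 4*(-5) - 4*(-5) - 5*(-5))*(3 + ((-5)**2 - 4*(-5) - 4*(-5) - 5*(-5))))/((((-5)**2 - 4*(-5) - 4*(-5) - 5*(-5))*(3 + ((-5)**2 - 4*(-5) - 4*(-5) - 5*(-5)))))) = 360*((5 + (25 + 20 + 20 + 25)*(3 + (25 + 20 + 20 + 25)))/(((25 + 20 + 20 + 25)*(3 + (25 + 20 + 20 + 25))))) = 360*((5 + 90*(3 + 90))/((90*(3 + 90)))) = 360*((5 + 90*93)/((90*93))) = 360*((5 + 8370)/8370) = 360*((1/8370)*8375) = 360*(1675/1674) = 33500/93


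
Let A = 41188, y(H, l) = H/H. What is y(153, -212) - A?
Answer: -41187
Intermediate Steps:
y(H, l) = 1
y(153, -212) - A = 1 - 1*41188 = 1 - 41188 = -41187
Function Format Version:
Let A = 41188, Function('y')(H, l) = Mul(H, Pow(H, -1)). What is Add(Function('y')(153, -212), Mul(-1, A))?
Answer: -41187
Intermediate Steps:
Function('y')(H, l) = 1
Add(Function('y')(153, -212), Mul(-1, A)) = Add(1, Mul(-1, 41188)) = Add(1, -41188) = -41187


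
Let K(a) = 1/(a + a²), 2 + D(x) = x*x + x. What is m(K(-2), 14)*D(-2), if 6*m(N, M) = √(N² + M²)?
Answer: 0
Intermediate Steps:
D(x) = -2 + x + x² (D(x) = -2 + (x*x + x) = -2 + (x² + x) = -2 + (x + x²) = -2 + x + x²)
m(N, M) = √(M² + N²)/6 (m(N, M) = √(N² + M²)/6 = √(M² + N²)/6)
m(K(-2), 14)*D(-2) = (√(14² + (1/((-2)*(1 - 2)))²)/6)*(-2 - 2 + (-2)²) = (√(196 + (-½/(-1))²)/6)*(-2 - 2 + 4) = (√(196 + (-½*(-1))²)/6)*0 = (√(196 + (½)²)/6)*0 = (√(196 + ¼)/6)*0 = (√(785/4)/6)*0 = ((√785/2)/6)*0 = (√785/12)*0 = 0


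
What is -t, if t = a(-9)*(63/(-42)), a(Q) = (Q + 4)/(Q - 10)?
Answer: 15/38 ≈ 0.39474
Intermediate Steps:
a(Q) = (4 + Q)/(-10 + Q)
t = -15/38 (t = ((4 - 9)/(-10 - 9))*(63/(-42)) = (-5/(-19))*(63*(-1/42)) = -1/19*(-5)*(-3/2) = (5/19)*(-3/2) = -15/38 ≈ -0.39474)
-t = -1*(-15/38) = 15/38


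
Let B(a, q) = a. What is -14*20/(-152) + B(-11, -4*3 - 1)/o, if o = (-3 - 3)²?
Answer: 1051/684 ≈ 1.5366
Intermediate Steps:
o = 36 (o = (-6)² = 36)
-14*20/(-152) + B(-11, -4*3 - 1)/o = -14*20/(-152) - 11/36 = -280*(-1/152) - 11*1/36 = 35/19 - 11/36 = 1051/684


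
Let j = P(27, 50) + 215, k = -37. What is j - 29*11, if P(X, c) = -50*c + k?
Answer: -2641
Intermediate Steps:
P(X, c) = -37 - 50*c (P(X, c) = -50*c - 37 = -37 - 50*c)
j = -2322 (j = (-37 - 50*50) + 215 = (-37 - 2500) + 215 = -2537 + 215 = -2322)
j - 29*11 = -2322 - 29*11 = -2322 - 1*319 = -2322 - 319 = -2641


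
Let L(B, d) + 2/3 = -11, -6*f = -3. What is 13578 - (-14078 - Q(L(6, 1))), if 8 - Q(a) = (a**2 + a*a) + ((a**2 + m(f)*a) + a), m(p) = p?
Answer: 163639/6 ≈ 27273.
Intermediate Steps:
f = 1/2 (f = -1/6*(-3) = 1/2 ≈ 0.50000)
L(B, d) = -35/3 (L(B, d) = -2/3 - 11 = -35/3)
Q(a) = 8 - 3*a**2 - 3*a/2 (Q(a) = 8 - ((a**2 + a*a) + ((a**2 + a/2) + a)) = 8 - ((a**2 + a**2) + (a**2 + 3*a/2)) = 8 - (2*a**2 + (a**2 + 3*a/2)) = 8 - (3*a**2 + 3*a/2) = 8 + (-3*a**2 - 3*a/2) = 8 - 3*a**2 - 3*a/2)
13578 - (-14078 - Q(L(6, 1))) = 13578 - (-14078 - (8 - 3*(-35/3)**2 - 3/2*(-35/3))) = 13578 - (-14078 - (8 - 3*1225/9 + 35/2)) = 13578 - (-14078 - (8 - 1225/3 + 35/2)) = 13578 - (-14078 - 1*(-2297/6)) = 13578 - (-14078 + 2297/6) = 13578 - 1*(-82171/6) = 13578 + 82171/6 = 163639/6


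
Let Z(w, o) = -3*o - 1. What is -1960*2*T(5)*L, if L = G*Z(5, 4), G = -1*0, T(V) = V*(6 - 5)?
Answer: 0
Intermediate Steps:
Z(w, o) = -1 - 3*o
T(V) = V (T(V) = V*1 = V)
G = 0
L = 0 (L = 0*(-1 - 3*4) = 0*(-1 - 12) = 0*(-13) = 0)
-1960*2*T(5)*L = -1960*2*5*0 = -19600*0 = -1960*0 = 0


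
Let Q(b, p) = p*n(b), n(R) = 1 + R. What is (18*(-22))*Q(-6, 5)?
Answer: 9900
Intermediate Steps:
Q(b, p) = p*(1 + b)
(18*(-22))*Q(-6, 5) = (18*(-22))*(5*(1 - 6)) = -1980*(-5) = -396*(-25) = 9900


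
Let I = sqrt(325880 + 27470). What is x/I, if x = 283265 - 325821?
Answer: -21278*sqrt(14134)/35335 ≈ -71.591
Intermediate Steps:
I = 5*sqrt(14134) (I = sqrt(353350) = 5*sqrt(14134) ≈ 594.43)
x = -42556
x/I = -42556*sqrt(14134)/70670 = -21278*sqrt(14134)/35335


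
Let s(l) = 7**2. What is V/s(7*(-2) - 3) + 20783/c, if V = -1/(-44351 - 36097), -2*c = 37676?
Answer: -40962784789/37129245888 ≈ -1.1032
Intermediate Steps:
c = -18838 (c = -1/2*37676 = -18838)
s(l) = 49
V = 1/80448 (V = -1/(-80448) = -1*(-1/80448) = 1/80448 ≈ 1.2430e-5)
V/s(7*(-2) - 3) + 20783/c = (1/80448)/49 + 20783/(-18838) = (1/80448)*(1/49) + 20783*(-1/18838) = 1/3941952 - 20783/18838 = -40962784789/37129245888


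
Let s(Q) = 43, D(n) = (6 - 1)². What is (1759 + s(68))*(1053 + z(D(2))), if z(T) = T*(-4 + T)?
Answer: 2843556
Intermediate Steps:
D(n) = 25 (D(n) = 5² = 25)
(1759 + s(68))*(1053 + z(D(2))) = (1759 + 43)*(1053 + 25*(-4 + 25)) = 1802*(1053 + 25*21) = 1802*(1053 + 525) = 1802*1578 = 2843556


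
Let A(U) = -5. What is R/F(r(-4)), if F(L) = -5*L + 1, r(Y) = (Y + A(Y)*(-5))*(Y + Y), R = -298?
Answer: -298/841 ≈ -0.35434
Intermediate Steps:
r(Y) = 2*Y*(25 + Y) (r(Y) = (Y - 5*(-5))*(Y + Y) = (Y + 25)*(2*Y) = (25 + Y)*(2*Y) = 2*Y*(25 + Y))
F(L) = 1 - 5*L
R/F(r(-4)) = -298/(1 - 10*(-4)*(25 - 4)) = -298/(1 - 10*(-4)*21) = -298/(1 - 5*(-168)) = -298/(1 + 840) = -298/841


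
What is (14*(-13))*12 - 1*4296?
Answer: -6480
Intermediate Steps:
(14*(-13))*12 - 1*4296 = -182*12 - 4296 = -2184 - 4296 = -6480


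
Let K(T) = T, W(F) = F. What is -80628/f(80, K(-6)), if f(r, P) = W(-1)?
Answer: 80628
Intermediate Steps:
f(r, P) = -1
-80628/f(80, K(-6)) = -80628/(-1) = -80628*(-1) = 80628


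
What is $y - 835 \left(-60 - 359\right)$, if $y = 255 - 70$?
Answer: $350050$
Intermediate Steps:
$y = 185$
$y - 835 \left(-60 - 359\right) = 185 - 835 \left(-60 - 359\right) = 185 - -349865 = 185 + 349865 = 350050$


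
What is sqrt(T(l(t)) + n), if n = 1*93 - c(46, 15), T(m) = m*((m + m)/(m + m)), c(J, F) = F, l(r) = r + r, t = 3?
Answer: 2*sqrt(21) ≈ 9.1651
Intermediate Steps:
l(r) = 2*r
T(m) = m (T(m) = m*((2*m)/((2*m))) = m*((2*m)*(1/(2*m))) = m*1 = m)
n = 78 (n = 1*93 - 1*15 = 93 - 15 = 78)
sqrt(T(l(t)) + n) = sqrt(2*3 + 78) = sqrt(6 + 78) = sqrt(84) = 2*sqrt(21)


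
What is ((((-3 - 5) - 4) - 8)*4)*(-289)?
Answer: 23120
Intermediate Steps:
((((-3 - 5) - 4) - 8)*4)*(-289) = (((-8 - 4) - 8)*4)*(-289) = ((-12 - 8)*4)*(-289) = -20*4*(-289) = -80*(-289) = 23120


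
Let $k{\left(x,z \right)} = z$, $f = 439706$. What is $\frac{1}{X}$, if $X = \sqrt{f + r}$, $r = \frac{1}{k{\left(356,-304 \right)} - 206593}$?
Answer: $\frac{\sqrt{2091357457264673}}{30324617427} \approx 0.0015081$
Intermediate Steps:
$r = - \frac{1}{206897}$ ($r = \frac{1}{-304 - 206593} = \frac{1}{-206897} = - \frac{1}{206897} \approx -4.8333 \cdot 10^{-6}$)
$X = \frac{3 \sqrt{2091357457264673}}{206897}$ ($X = \sqrt{439706 - \frac{1}{206897}} = \sqrt{\frac{90973852281}{206897}} = \frac{3 \sqrt{2091357457264673}}{206897} \approx 663.1$)
$\frac{1}{X} = \frac{1}{\frac{3}{206897} \sqrt{2091357457264673}} = \frac{\sqrt{2091357457264673}}{30324617427}$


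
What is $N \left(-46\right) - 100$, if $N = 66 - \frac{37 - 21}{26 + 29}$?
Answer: $- \frac{171744}{55} \approx -3122.6$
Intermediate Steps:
$N = \frac{3614}{55}$ ($N = 66 - \frac{16}{55} = \frac{3614}{55} \approx 65.709$)
$N \left(-46\right) - 100 = \frac{3614}{55} \left(-46\right) - 100 = - \frac{166244}{55} - 100 = - \frac{171744}{55}$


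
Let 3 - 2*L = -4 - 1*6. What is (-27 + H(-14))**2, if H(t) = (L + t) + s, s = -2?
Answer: 5329/4 ≈ 1332.3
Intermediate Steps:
L = 13/2 (L = 3/2 - (-4 - 1*6)/2 = 3/2 - (-4 - 6)/2 = 3/2 - 1/2*(-10) = 3/2 + 5 = 13/2 ≈ 6.5000)
H(t) = 9/2 + t (H(t) = (13/2 + t) - 2 = 9/2 + t)
(-27 + H(-14))**2 = (-27 + (9/2 - 14))**2 = (-27 - 19/2)**2 = (-73/2)**2 = 5329/4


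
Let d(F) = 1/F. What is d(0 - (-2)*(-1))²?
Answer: ¼ ≈ 0.25000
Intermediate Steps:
d(0 - (-2)*(-1))² = (1/(0 - (-2)*(-1)))² = (1/(0 - 1*2))² = (1/(0 - 2))² = (1/(-2))² = (-½)² = ¼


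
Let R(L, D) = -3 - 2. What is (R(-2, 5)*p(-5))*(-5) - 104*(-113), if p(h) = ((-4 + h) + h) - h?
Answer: 11527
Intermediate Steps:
R(L, D) = -5
p(h) = -4 + h (p(h) = (-4 + 2*h) - h = -4 + h)
(R(-2, 5)*p(-5))*(-5) - 104*(-113) = -5*(-4 - 5)*(-5) - 104*(-113) = -5*(-9)*(-5) + 11752 = 45*(-5) + 11752 = -225 + 11752 = 11527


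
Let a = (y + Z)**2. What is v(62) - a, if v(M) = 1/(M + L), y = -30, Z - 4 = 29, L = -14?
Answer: -431/48 ≈ -8.9792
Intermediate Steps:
Z = 33 (Z = 4 + 29 = 33)
v(M) = 1/(-14 + M) (v(M) = 1/(M - 14) = 1/(-14 + M))
a = 9 (a = (-30 + 33)**2 = 3**2 = 9)
v(62) - a = 1/(-14 + 62) - 1*9 = 1/48 - 9 = -431/48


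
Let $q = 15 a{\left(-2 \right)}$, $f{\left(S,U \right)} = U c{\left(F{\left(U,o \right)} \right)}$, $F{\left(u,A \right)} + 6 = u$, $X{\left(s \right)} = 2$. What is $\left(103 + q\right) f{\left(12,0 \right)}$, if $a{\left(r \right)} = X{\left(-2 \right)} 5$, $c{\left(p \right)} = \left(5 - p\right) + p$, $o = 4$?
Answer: $0$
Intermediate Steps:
$F{\left(u,A \right)} = -6 + u$
$c{\left(p \right)} = 5$
$a{\left(r \right)} = 10$ ($a{\left(r \right)} = 2 \cdot 5 = 10$)
$f{\left(S,U \right)} = 5 U$ ($f{\left(S,U \right)} = U 5 = 5 U$)
$q = 150$ ($q = 15 \cdot 10 = 150$)
$\left(103 + q\right) f{\left(12,0 \right)} = \left(103 + 150\right) 5 \cdot 0 = 253 \cdot 0 = 0$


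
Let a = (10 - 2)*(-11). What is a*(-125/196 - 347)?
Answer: 1499014/49 ≈ 30592.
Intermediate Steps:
a = -88 (a = 8*(-11) = -88)
a*(-125/196 - 347) = -88*(-125/196 - 347) = -88*(-68137/196) = 1499014/49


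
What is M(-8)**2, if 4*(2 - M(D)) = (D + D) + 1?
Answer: 529/16 ≈ 33.063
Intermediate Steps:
M(D) = 7/4 - D/2 (M(D) = 2 - ((D + D) + 1)/4 = 2 - (2*D + 1)/4 = 2 - (1 + 2*D)/4 = 2 + (-1/4 - D/2) = 7/4 - D/2)
M(-8)**2 = (7/4 - 1/2*(-8))**2 = (7/4 + 4)**2 = (23/4)**2 = 529/16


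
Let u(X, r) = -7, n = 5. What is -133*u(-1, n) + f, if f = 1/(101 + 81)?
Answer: 169443/182 ≈ 931.01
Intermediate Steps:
f = 1/182 ≈ 0.0054945
-133*u(-1, n) + f = -133*(-7) + 1/182 = 931 + 1/182 = 169443/182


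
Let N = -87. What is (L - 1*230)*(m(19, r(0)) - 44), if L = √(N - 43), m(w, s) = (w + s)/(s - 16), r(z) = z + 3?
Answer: 136620/13 - 594*I*√130/13 ≈ 10509.0 - 520.97*I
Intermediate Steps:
r(z) = 3 + z
m(w, s) = (s + w)/(-16 + s)
L = I*√130 (L = √(-87 - 43) = √(-130) = I*√130 ≈ 11.402*I)
(L - 1*230)*(m(19, r(0)) - 44) = (I*√130 - 1*230)*(((3 + 0) + 19)/(-16 + (3 + 0)) - 44) = (I*√130 - 230)*((3 + 19)/(-16 + 3) - 44) = (-230 + I*√130)*(22/(-13) - 44) = (-230 + I*√130)*(-1/13*22 - 44) = (-230 + I*√130)*(-22/13 - 44) = (-230 + I*√130)*(-594/13) = 136620/13 - 594*I*√130/13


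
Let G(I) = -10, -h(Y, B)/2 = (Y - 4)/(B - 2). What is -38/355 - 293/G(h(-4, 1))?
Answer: 20727/710 ≈ 29.193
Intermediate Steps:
h(Y, B) = -2*(-4 + Y)/(-2 + B) (h(Y, B) = -2*(Y - 4)/(B - 2) = -2*(-4 + Y)/(-2 + B))
-38/355 - 293/G(h(-4, 1)) = -38/355 - 293/(-10) = -38*1/355 - 293*(-1/10) = -38/355 + 293/10 = 20727/710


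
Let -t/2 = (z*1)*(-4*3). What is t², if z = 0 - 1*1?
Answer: 576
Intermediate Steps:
z = -1 (z = 0 - 1 = -1)
t = -24 (t = -2*(-1*1)*(-4*3) = -(-2)*(-12) = -2*12 = -24)
t² = (-24)² = 576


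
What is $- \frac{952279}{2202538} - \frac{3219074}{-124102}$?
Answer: $\frac{3485976540677}{136669685438} \approx 25.507$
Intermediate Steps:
$- \frac{952279}{2202538} - \frac{3219074}{-124102} = \left(-952279\right) \frac{1}{2202538} - - \frac{1609537}{62051} = - \frac{952279}{2202538} + \frac{1609537}{62051} = \frac{3485976540677}{136669685438}$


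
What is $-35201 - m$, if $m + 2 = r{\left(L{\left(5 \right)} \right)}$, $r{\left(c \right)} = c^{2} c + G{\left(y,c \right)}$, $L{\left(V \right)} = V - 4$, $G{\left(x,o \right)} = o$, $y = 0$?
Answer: $-35201$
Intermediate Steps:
$L{\left(V \right)} = -4 + V$ ($L{\left(V \right)} = V - 4 = -4 + V$)
$r{\left(c \right)} = c + c^{3}$ ($r{\left(c \right)} = c^{2} c + c = c^{3} + c = c + c^{3}$)
$m = 0$ ($m = -2 + \left(\left(-4 + 5\right) + \left(-4 + 5\right)^{3}\right) = -2 + \left(1 + 1^{3}\right) = -2 + \left(1 + 1\right) = -2 + 2 = 0$)
$-35201 - m = -35201 - 0 = -35201 + 0 = -35201$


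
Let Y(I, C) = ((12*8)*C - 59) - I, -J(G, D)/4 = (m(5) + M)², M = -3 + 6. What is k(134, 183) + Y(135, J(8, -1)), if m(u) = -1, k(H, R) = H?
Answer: -1596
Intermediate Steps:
M = 3
J(G, D) = -16 (J(G, D) = -4*(-1 + 3)² = -4*2² = -4*4 = -16)
Y(I, C) = -59 - I + 96*C (Y(I, C) = (96*C - 59) - I = (-59 + 96*C) - I = -59 - I + 96*C)
k(134, 183) + Y(135, J(8, -1)) = 134 + (-59 - 1*135 + 96*(-16)) = 134 + (-59 - 135 - 1536) = 134 - 1730 = -1596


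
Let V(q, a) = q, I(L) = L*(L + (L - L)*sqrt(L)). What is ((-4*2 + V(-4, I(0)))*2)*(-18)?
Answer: 432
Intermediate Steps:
I(L) = L**2 (I(L) = L*(L + 0*sqrt(L)) = L*(L + 0) = L*L = L**2)
((-4*2 + V(-4, I(0)))*2)*(-18) = ((-4*2 - 4)*2)*(-18) = ((-8 - 4)*2)*(-18) = -12*2*(-18) = -24*(-18) = 432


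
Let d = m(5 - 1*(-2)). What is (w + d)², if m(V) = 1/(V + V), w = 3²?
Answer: 16129/196 ≈ 82.291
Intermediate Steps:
w = 9
m(V) = 1/(2*V)
d = 1/14 (d = 1/(2*(5 - 1*(-2))) = 1/(2*(5 + 2)) = (½)/7 = (½)*(⅐) = 1/14 ≈ 0.071429)
(w + d)² = (9 + 1/14)² = (127/14)² = 16129/196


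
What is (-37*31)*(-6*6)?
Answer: 41292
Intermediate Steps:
(-37*31)*(-6*6) = -1147*(-36) = 41292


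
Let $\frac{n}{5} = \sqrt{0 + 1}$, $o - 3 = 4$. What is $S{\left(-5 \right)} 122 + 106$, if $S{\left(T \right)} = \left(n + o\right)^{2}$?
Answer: $17674$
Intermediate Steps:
$o = 7$ ($o = 3 + 4 = 7$)
$n = 5$ ($n = 5 \sqrt{0 + 1} = 5 \sqrt{1} = 5 \cdot 1 = 5$)
$S{\left(T \right)} = 144$ ($S{\left(T \right)} = \left(5 + 7\right)^{2} = 12^{2} = 144$)
$S{\left(-5 \right)} 122 + 106 = 144 \cdot 122 + 106 = 17568 + 106 = 17674$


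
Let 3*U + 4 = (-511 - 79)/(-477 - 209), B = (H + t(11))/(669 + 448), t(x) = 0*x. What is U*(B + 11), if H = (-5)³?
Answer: -4366158/383131 ≈ -11.396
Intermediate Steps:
H = -125
t(x) = 0
B = -125/1117 (B = (-125 + 0)/(669 + 448) = -125/1117 ≈ -0.11191)
U = -359/343 (U = -4/3 + ((-511 - 79)/(-477 - 209))/3 = -4/3 + (-590/(-686))/3 = -4/3 + (-590*(-1/686))/3 = -4/3 + (⅓)*(295/343) = -4/3 + 295/1029 = -359/343 ≈ -1.0466)
U*(B + 11) = -359*(-125/1117 + 11)/343 = -359/343*12162/1117 = -4366158/383131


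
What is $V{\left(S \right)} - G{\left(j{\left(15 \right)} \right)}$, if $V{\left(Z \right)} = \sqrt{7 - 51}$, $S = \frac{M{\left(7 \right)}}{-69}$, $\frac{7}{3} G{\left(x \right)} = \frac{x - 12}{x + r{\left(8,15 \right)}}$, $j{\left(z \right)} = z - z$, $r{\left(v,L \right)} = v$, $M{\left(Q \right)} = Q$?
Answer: $\frac{9}{14} + 2 i \sqrt{11} \approx 0.64286 + 6.6332 i$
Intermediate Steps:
$j{\left(z \right)} = 0$
$G{\left(x \right)} = \frac{3 \left(-12 + x\right)}{7 \left(8 + x\right)}$ ($G{\left(x \right)} = \frac{3 \frac{x - 12}{x + 8}}{7} = \frac{3 \frac{-12 + x}{8 + x}}{7} = \frac{3 \left(-12 + x\right)}{7 \left(8 + x\right)}$)
$S = - \frac{7}{69}$ ($S = \frac{7}{-69} = 7 \left(- \frac{1}{69}\right) = - \frac{7}{69} \approx -0.10145$)
$V{\left(Z \right)} = 2 i \sqrt{11}$ ($V{\left(Z \right)} = \sqrt{-44} = 2 i \sqrt{11}$)
$V{\left(S \right)} - G{\left(j{\left(15 \right)} \right)} = 2 i \sqrt{11} - \frac{3 \left(-12 + 0\right)}{7 \left(8 + 0\right)} = 2 i \sqrt{11} - \frac{3}{7} \cdot \frac{1}{8} \left(-12\right) = 2 i \sqrt{11} - - \frac{9}{14} = 2 i \sqrt{11} + \frac{9}{14} = \frac{9}{14} + 2 i \sqrt{11}$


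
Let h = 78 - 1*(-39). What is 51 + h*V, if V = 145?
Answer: 17016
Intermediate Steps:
h = 117 (h = 78 + 39 = 117)
51 + h*V = 51 + 117*145 = 51 + 16965 = 17016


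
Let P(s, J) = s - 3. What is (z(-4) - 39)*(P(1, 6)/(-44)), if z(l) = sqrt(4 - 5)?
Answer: -39/22 + I/22 ≈ -1.7727 + 0.045455*I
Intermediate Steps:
P(s, J) = -3 + s
z(l) = I (z(l) = sqrt(-1) = I)
(z(-4) - 39)*(P(1, 6)/(-44)) = (I - 39)*((-3 + 1)/(-44)) = (-39 + I)*(-2*(-1/44)) = (-39 + I)*(1/22) = -39/22 + I/22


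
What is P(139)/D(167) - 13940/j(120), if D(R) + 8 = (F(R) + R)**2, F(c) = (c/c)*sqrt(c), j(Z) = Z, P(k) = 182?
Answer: -133826876657/1152090678 - 15197*sqrt(167)/192015113 ≈ -116.16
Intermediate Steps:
F(c) = sqrt(c) (F(c) = 1*sqrt(c) = sqrt(c))
D(R) = -8 + (R + sqrt(R))**2 (D(R) = -8 + (sqrt(R) + R)**2 = -8 + (R + sqrt(R))**2)
P(139)/D(167) - 13940/j(120) = 182/(-8 + (167 + sqrt(167))**2) - 13940/120 = 182/(-8 + (167 + sqrt(167))**2) - 13940*1/120 = 182/(-8 + (167 + sqrt(167))**2) - 697/6 = -697/6 + 182/(-8 + (167 + sqrt(167))**2)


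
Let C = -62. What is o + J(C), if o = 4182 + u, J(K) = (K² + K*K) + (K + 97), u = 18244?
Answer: 30149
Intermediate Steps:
J(K) = 97 + K + 2*K² (J(K) = (K² + K²) + (97 + K) = 2*K² + (97 + K) = 97 + K + 2*K²)
o = 22426 (o = 4182 + 18244 = 22426)
o + J(C) = 22426 + (97 - 62 + 2*(-62)²) = 22426 + (97 - 62 + 2*3844) = 22426 + (97 - 62 + 7688) = 22426 + 7723 = 30149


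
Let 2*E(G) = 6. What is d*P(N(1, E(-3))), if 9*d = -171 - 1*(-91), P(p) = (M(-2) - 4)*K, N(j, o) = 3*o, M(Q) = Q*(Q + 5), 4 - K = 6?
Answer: -1600/9 ≈ -177.78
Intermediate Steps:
K = -2 (K = 4 - 1*6 = 4 - 6 = -2)
M(Q) = Q*(5 + Q)
E(G) = 3 (E(G) = (½)*6 = 3)
P(p) = 20 (P(p) = (-2*(5 - 2) - 4)*(-2) = (-2*3 - 4)*(-2) = (-6 - 4)*(-2) = -10*(-2) = 20)
d = -80/9 (d = (-171 - 1*(-91))/9 = (-171 + 91)/9 = (⅑)*(-80) = -80/9 ≈ -8.8889)
d*P(N(1, E(-3))) = -80/9*20 = -1600/9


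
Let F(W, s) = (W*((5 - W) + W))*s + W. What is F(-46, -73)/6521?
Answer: 16744/6521 ≈ 2.5677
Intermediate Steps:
F(W, s) = W + 5*W*s (F(W, s) = (W*5)*s + W = (5*W)*s + W = 5*W*s + W = W + 5*W*s)
F(-46, -73)/6521 = -46*(1 + 5*(-73))/6521 = -46*(1 - 365)*(1/6521) = -46*(-364)*(1/6521) = 16744*(1/6521) = 16744/6521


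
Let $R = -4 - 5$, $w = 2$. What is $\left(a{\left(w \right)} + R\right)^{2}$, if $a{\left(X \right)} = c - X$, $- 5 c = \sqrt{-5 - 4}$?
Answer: $\frac{3016}{25} + \frac{66 i}{5} \approx 120.64 + 13.2 i$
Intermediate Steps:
$c = - \frac{3 i}{5}$ ($c = - \frac{\sqrt{-5 - 4}}{5} = - \frac{\sqrt{-9}}{5} = - \frac{3 i}{5} \approx - 0.6 i$)
$a{\left(X \right)} = - X - \frac{3 i}{5}$ ($a{\left(X \right)} = - \frac{3 i}{5} - X = - X - \frac{3 i}{5}$)
$R = -9$ ($R = -4 - 5 = -9$)
$\left(a{\left(w \right)} + R\right)^{2} = \left(\left(\left(-1\right) 2 - \frac{3 i}{5}\right) - 9\right)^{2} = \left(\left(-2 - \frac{3 i}{5}\right) - 9\right)^{2} = \left(-11 - \frac{3 i}{5}\right)^{2}$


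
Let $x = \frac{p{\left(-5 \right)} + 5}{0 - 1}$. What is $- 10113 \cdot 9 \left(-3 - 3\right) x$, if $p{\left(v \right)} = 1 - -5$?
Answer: $-6007122$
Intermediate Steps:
$p{\left(v \right)} = 6$ ($p{\left(v \right)} = 1 + 5 = 6$)
$x = -11$ ($x = \frac{6 + 5}{0 - 1} = \frac{11}{-1} = 11 \left(-1\right) = -11$)
$- 10113 \cdot 9 \left(-3 - 3\right) x = - 10113 \cdot 9 \left(-3 - 3\right) \left(-11\right) = - 10113 \cdot 9 \left(-6\right) \left(-11\right) = - 10113 \left(\left(-54\right) \left(-11\right)\right) = \left(-10113\right) 594 = -6007122$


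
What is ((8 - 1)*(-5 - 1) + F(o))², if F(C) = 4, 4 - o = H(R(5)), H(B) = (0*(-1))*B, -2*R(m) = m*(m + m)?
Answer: 1444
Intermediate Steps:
R(m) = -m² (R(m) = -m*(m + m)/2 = -m*2*m/2 = -m²)
H(B) = 0 (H(B) = 0*B = 0)
o = 4 (o = 4 - 1*0 = 4 + 0 = 4)
((8 - 1)*(-5 - 1) + F(o))² = ((8 - 1)*(-5 - 1) + 4)² = (7*(-6) + 4)² = (-42 + 4)² = (-38)² = 1444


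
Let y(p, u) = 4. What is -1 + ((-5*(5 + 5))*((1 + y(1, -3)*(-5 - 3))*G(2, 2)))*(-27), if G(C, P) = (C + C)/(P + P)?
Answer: -41851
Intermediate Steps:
G(C, P) = C/P (G(C, P) = (2*C)/((2*P)) = (2*C)*(1/(2*P)) = C/P)
-1 + ((-5*(5 + 5))*((1 + y(1, -3)*(-5 - 3))*G(2, 2)))*(-27) = -1 + ((-5*(5 + 5))*((1 + 4*(-5 - 3))*(2/2)))*(-27) = -1 + ((-5*10)*((1 + 4*(-8))*(2*(½))))*(-27) = -1 - 50*(1 - 32)*(-27) = -1 - (-1550)*(-27) = -1 - 50*(-31)*(-27) = -1 + 1550*(-27) = -1 - 41850 = -41851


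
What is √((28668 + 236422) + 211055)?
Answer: 3*√52905 ≈ 690.03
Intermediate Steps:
√((28668 + 236422) + 211055) = √(265090 + 211055) = √476145 = 3*√52905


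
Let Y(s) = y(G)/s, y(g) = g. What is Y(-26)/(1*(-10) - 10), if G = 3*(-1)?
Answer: -3/520 ≈ -0.0057692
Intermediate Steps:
G = -3
Y(s) = -3/s
Y(-26)/(1*(-10) - 10) = (-3/(-26))/(1*(-10) - 10) = (-3*(-1/26))/(-10 - 10) = (3/26)/(-20) = (3/26)*(-1/20) = -3/520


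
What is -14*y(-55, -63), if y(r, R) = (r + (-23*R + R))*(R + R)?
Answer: 2347884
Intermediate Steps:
y(r, R) = 2*R*(r - 22*R) (y(r, R) = (r - 22*R)*(2*R) = 2*R*(r - 22*R))
-14*y(-55, -63) = -28*(-63)*(-55 - 22*(-63)) = -28*(-63)*(-55 + 1386) = -28*(-63)*1331 = -14*(-167706) = 2347884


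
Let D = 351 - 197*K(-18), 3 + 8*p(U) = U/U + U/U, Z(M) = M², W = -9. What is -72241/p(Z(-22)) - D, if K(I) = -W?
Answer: 579350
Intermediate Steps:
p(U) = -⅛ (p(U) = -3/8 + (U/U + U/U)/8 = -3/8 + (1 + 1)/8 = -3/8 + (⅛)*2 = -3/8 + ¼ = -⅛)
K(I) = 9 (K(I) = -1*(-9) = 9)
D = -1422 (D = 351 - 197*9 = 351 - 1773 = -1422)
-72241/p(Z(-22)) - D = -72241/(-⅛) - 1*(-1422) = -72241*(-8) + 1422 = 577928 + 1422 = 579350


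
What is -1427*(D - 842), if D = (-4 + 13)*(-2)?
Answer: 1227220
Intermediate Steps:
D = -18 (D = 9*(-2) = -18)
-1427*(D - 842) = -1427*(-18 - 842) = -1427*(-860) = 1227220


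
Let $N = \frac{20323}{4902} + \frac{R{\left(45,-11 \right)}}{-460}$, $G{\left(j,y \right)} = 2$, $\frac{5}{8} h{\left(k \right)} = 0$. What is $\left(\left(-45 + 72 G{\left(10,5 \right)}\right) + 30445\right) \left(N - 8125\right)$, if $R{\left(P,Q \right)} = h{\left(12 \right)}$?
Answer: $- \frac{607954297144}{2451} \approx -2.4804 \cdot 10^{8}$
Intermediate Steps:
$h{\left(k \right)} = 0$ ($h{\left(k \right)} = \frac{8}{5} \cdot 0 = 0$)
$R{\left(P,Q \right)} = 0$
$N = \frac{20323}{4902}$ ($N = \frac{20323}{4902} + \frac{0}{-460} = 20323 \cdot \frac{1}{4902} + 0 \left(- \frac{1}{460}\right) = \frac{20323}{4902} + 0 = \frac{20323}{4902} \approx 4.1459$)
$\left(\left(-45 + 72 G{\left(10,5 \right)}\right) + 30445\right) \left(N - 8125\right) = \left(\left(-45 + 72 \cdot 2\right) + 30445\right) \left(\frac{20323}{4902} - 8125\right) = \left(\left(-45 + 144\right) + 30445\right) \left(- \frac{39808427}{4902}\right) = \left(99 + 30445\right) \left(- \frac{39808427}{4902}\right) = 30544 \left(- \frac{39808427}{4902}\right) = - \frac{607954297144}{2451}$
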